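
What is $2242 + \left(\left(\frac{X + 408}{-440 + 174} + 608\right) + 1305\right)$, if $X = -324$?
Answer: $\frac{78939}{19} \approx 4154.7$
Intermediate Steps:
$2242 + \left(\left(\frac{X + 408}{-440 + 174} + 608\right) + 1305\right) = 2242 + \left(\left(\frac{-324 + 408}{-440 + 174} + 608\right) + 1305\right) = 2242 + \left(\left(\frac{84}{-266} + 608\right) + 1305\right) = 2242 + \left(\left(84 \left(- \frac{1}{266}\right) + 608\right) + 1305\right) = 2242 + \left(\left(- \frac{6}{19} + 608\right) + 1305\right) = 2242 + \left(\frac{11546}{19} + 1305\right) = 2242 + \frac{36341}{19} = \frac{78939}{19}$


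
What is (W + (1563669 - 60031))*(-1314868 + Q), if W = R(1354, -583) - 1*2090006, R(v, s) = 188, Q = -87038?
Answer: 821769259080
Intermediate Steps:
W = -2089818 (W = 188 - 1*2090006 = 188 - 2090006 = -2089818)
(W + (1563669 - 60031))*(-1314868 + Q) = (-2089818 + (1563669 - 60031))*(-1314868 - 87038) = (-2089818 + 1503638)*(-1401906) = -586180*(-1401906) = 821769259080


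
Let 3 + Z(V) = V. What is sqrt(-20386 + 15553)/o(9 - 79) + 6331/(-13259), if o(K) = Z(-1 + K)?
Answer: -6331/13259 - 3*I*sqrt(537)/74 ≈ -0.47749 - 0.93946*I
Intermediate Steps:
Z(V) = -3 + V
o(K) = -4 + K (o(K) = -3 + (-1 + K) = -4 + K)
sqrt(-20386 + 15553)/o(9 - 79) + 6331/(-13259) = sqrt(-20386 + 15553)/(-4 + (9 - 79)) + 6331/(-13259) = sqrt(-4833)/(-4 - 70) + 6331*(-1/13259) = (3*I*sqrt(537))/(-74) - 6331/13259 = (3*I*sqrt(537))*(-1/74) - 6331/13259 = -3*I*sqrt(537)/74 - 6331/13259 = -6331/13259 - 3*I*sqrt(537)/74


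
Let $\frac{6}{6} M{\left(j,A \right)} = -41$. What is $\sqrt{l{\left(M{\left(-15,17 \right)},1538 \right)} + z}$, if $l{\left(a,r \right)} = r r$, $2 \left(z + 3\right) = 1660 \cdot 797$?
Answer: $\sqrt{3026951} \approx 1739.8$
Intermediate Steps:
$z = 661507$ ($z = -3 + \frac{1660 \cdot 797}{2} = -3 + \frac{1}{2} \cdot 1323020 = -3 + 661510 = 661507$)
$M{\left(j,A \right)} = -41$
$l{\left(a,r \right)} = r^{2}$
$\sqrt{l{\left(M{\left(-15,17 \right)},1538 \right)} + z} = \sqrt{1538^{2} + 661507} = \sqrt{2365444 + 661507} = \sqrt{3026951}$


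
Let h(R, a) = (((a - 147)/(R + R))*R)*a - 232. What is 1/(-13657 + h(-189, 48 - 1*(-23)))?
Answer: -1/16587 ≈ -6.0288e-5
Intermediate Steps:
h(R, a) = -232 + a*(-147/2 + a/2) (h(R, a) = (((-147 + a)/((2*R)))*R)*a - 232 = (((-147 + a)*(1/(2*R)))*R)*a - 232 = (((-147 + a)/(2*R))*R)*a - 232 = (-147/2 + a/2)*a - 232 = a*(-147/2 + a/2) - 232 = -232 + a*(-147/2 + a/2))
1/(-13657 + h(-189, 48 - 1*(-23))) = 1/(-13657 + (-232 + (48 - 1*(-23))²/2 - 147*(48 - 1*(-23))/2)) = 1/(-13657 + (-232 + (48 + 23)²/2 - 147*(48 + 23)/2)) = 1/(-13657 + (-232 + (½)*71² - 147/2*71)) = 1/(-13657 + (-232 + (½)*5041 - 10437/2)) = 1/(-13657 + (-232 + 5041/2 - 10437/2)) = 1/(-13657 - 2930) = 1/(-16587) = -1/16587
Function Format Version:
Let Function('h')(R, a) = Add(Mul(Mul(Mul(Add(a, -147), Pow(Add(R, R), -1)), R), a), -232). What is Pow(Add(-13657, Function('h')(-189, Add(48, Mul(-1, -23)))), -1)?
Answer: Rational(-1, 16587) ≈ -6.0288e-5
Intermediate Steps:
Function('h')(R, a) = Add(-232, Mul(a, Add(Rational(-147, 2), Mul(Rational(1, 2), a)))) (Function('h')(R, a) = Add(Mul(Mul(Mul(Add(-147, a), Pow(Mul(2, R), -1)), R), a), -232) = Add(Mul(Mul(Mul(Add(-147, a), Mul(Rational(1, 2), Pow(R, -1))), R), a), -232) = Add(Mul(Mul(Mul(Rational(1, 2), Pow(R, -1), Add(-147, a)), R), a), -232) = Add(Mul(Add(Rational(-147, 2), Mul(Rational(1, 2), a)), a), -232) = Add(Mul(a, Add(Rational(-147, 2), Mul(Rational(1, 2), a))), -232) = Add(-232, Mul(a, Add(Rational(-147, 2), Mul(Rational(1, 2), a)))))
Pow(Add(-13657, Function('h')(-189, Add(48, Mul(-1, -23)))), -1) = Pow(Add(-13657, Add(-232, Mul(Rational(1, 2), Pow(Add(48, Mul(-1, -23)), 2)), Mul(Rational(-147, 2), Add(48, Mul(-1, -23))))), -1) = Pow(Add(-13657, Add(-232, Mul(Rational(1, 2), Pow(Add(48, 23), 2)), Mul(Rational(-147, 2), Add(48, 23)))), -1) = Pow(Add(-13657, Add(-232, Mul(Rational(1, 2), Pow(71, 2)), Mul(Rational(-147, 2), 71))), -1) = Pow(Add(-13657, Add(-232, Mul(Rational(1, 2), 5041), Rational(-10437, 2))), -1) = Pow(Add(-13657, Add(-232, Rational(5041, 2), Rational(-10437, 2))), -1) = Pow(Add(-13657, -2930), -1) = Pow(-16587, -1) = Rational(-1, 16587)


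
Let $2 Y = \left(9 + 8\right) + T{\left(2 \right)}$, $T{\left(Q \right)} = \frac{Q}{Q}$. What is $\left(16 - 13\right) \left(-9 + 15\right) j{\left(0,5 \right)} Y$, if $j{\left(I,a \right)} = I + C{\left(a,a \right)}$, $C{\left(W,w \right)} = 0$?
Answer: $0$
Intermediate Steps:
$j{\left(I,a \right)} = I$ ($j{\left(I,a \right)} = I + 0 = I$)
$T{\left(Q \right)} = 1$
$Y = 9$ ($Y = \frac{\left(9 + 8\right) + 1}{2} = \frac{17 + 1}{2} = \frac{1}{2} \cdot 18 = 9$)
$\left(16 - 13\right) \left(-9 + 15\right) j{\left(0,5 \right)} Y = \left(16 - 13\right) \left(-9 + 15\right) 0 \cdot 9 = 3 \cdot 6 \cdot 0 \cdot 9 = 18 \cdot 0 \cdot 9 = 0 \cdot 9 = 0$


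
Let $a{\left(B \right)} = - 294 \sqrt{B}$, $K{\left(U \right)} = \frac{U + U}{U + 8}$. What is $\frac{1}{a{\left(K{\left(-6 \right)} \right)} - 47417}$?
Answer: $\frac{i}{- 47417 i + 294 \sqrt{6}} \approx -2.1085 \cdot 10^{-5} + 3.2022 \cdot 10^{-7} i$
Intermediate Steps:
$K{\left(U \right)} = \frac{2 U}{8 + U}$
$\frac{1}{a{\left(K{\left(-6 \right)} \right)} - 47417} = \frac{1}{- 294 \sqrt{2 \left(-6\right) \frac{1}{8 - 6}} - 47417} = \frac{1}{- 294 \sqrt{2 \left(-6\right) \frac{1}{2}} - 47417} = \frac{1}{- 294 \sqrt{-6} - 47417} = \frac{1}{- 294 i \sqrt{6} - 47417} = \frac{1}{-47417 - 294 i \sqrt{6}}$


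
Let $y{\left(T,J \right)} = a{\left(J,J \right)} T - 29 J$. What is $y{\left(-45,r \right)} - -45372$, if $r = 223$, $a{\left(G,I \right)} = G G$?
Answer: $-2198900$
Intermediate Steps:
$a{\left(G,I \right)} = G^{2}$
$y{\left(T,J \right)} = - 29 J + T J^{2}$ ($y{\left(T,J \right)} = J^{2} T - 29 J = T J^{2} - 29 J = - 29 J + T J^{2}$)
$y{\left(-45,r \right)} - -45372 = 223 \left(-29 + 223 \left(-45\right)\right) - -45372 = 223 \left(-29 - 10035\right) + 45372 = 223 \left(-10064\right) + 45372 = -2244272 + 45372 = -2198900$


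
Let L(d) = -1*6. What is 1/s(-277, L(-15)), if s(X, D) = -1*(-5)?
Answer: ⅕ ≈ 0.20000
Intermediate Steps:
L(d) = -6
s(X, D) = 5
1/s(-277, L(-15)) = 1/5 = ⅕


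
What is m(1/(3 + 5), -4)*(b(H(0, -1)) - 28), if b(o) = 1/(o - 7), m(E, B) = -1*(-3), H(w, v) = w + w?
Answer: -591/7 ≈ -84.429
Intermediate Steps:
H(w, v) = 2*w
m(E, B) = 3
b(o) = 1/(-7 + o)
m(1/(3 + 5), -4)*(b(H(0, -1)) - 28) = 3*(1/(-7 + 2*0) - 28) = 3*(1/(-7 + 0) - 28) = 3*(1/(-7) - 28) = 3*(-⅐ - 28) = 3*(-197/7) = -591/7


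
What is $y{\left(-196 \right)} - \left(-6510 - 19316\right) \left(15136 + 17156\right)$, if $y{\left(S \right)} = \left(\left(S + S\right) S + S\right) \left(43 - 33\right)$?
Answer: $834739552$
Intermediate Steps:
$y{\left(S \right)} = 10 S + 20 S^{2}$ ($y{\left(S \right)} = \left(2 S S + S\right) 10 = \left(2 S^{2} + S\right) 10 = \left(S + 2 S^{2}\right) 10 = 10 S + 20 S^{2}$)
$y{\left(-196 \right)} - \left(-6510 - 19316\right) \left(15136 + 17156\right) = 10 \left(-196\right) \left(1 + 2 \left(-196\right)\right) - \left(-6510 - 19316\right) \left(15136 + 17156\right) = 10 \left(-196\right) \left(1 - 392\right) - \left(-25826\right) 32292 = 10 \left(-196\right) \left(-391\right) - -833973192 = 766360 + 833973192 = 834739552$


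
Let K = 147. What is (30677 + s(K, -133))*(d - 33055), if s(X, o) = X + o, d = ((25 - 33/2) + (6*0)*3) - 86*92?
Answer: -2514114647/2 ≈ -1.2571e+9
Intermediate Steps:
d = -15807/2 (d = ((25 - 33*½) + 0*3) - 7912 = ((25 - 33/2) + 0) - 7912 = (17/2 + 0) - 7912 = 17/2 - 7912 = -15807/2 ≈ -7903.5)
(30677 + s(K, -133))*(d - 33055) = (30677 + (147 - 133))*(-15807/2 - 33055) = (30677 + 14)*(-81917/2) = 30691*(-81917/2) = -2514114647/2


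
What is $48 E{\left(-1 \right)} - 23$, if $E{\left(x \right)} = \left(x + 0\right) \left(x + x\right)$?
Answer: $73$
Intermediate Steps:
$E{\left(x \right)} = 2 x^{2}$ ($E{\left(x \right)} = x 2 x = 2 x^{2}$)
$48 E{\left(-1 \right)} - 23 = 48 \cdot 2 \left(-1\right)^{2} - 23 = 48 \cdot 2 \cdot 1 - 23 = 48 \cdot 2 - 23 = 96 - 23 = 73$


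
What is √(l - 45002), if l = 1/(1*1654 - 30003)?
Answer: I*√36166568404951/28349 ≈ 212.14*I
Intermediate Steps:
l = -1/28349 (l = 1/(1654 - 30003) = 1/(-28349) = -1/28349 ≈ -3.5275e-5)
√(l - 45002) = √(-1/28349 - 45002) = √(-1275761699/28349) = I*√36166568404951/28349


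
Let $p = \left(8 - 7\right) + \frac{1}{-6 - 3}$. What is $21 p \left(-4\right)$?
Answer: $- \frac{224}{3} \approx -74.667$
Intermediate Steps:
$p = \frac{8}{9}$ ($p = 1 + \frac{1}{-9} = 1 - \frac{1}{9} = \frac{8}{9} \approx 0.88889$)
$21 p \left(-4\right) = 21 \cdot \frac{8}{9} \left(-4\right) = \frac{56}{3} \left(-4\right) = - \frac{224}{3}$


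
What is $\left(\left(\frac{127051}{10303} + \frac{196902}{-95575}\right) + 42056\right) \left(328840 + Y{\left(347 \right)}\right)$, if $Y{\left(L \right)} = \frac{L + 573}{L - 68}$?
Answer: $\frac{84454483185674379696}{6105197195} \approx 1.3833 \cdot 10^{10}$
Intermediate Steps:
$Y{\left(L \right)} = \frac{573 + L}{-68 + L}$
$\left(\left(\frac{127051}{10303} + \frac{196902}{-95575}\right) + 42056\right) \left(328840 + Y{\left(347 \right)}\right) = \left(\left(\frac{127051}{10303} + \frac{196902}{-95575}\right) + 42056\right) \left(328840 + \frac{573 + 347}{-68 + 347}\right) = \left(\left(127051 \cdot \frac{1}{10303} + 196902 \left(- \frac{1}{95575}\right)\right) + 42056\right) \left(328840 + \frac{1}{279} \cdot 920\right) = \left(\left(\frac{127051}{10303} - \frac{196902}{95575}\right) + 42056\right) \left(328840 + \frac{1}{279} \cdot 920\right) = \left(\frac{10114218019}{984709225} + 42056\right) \left(328840 + \frac{920}{279}\right) = \frac{41423045384619}{984709225} \cdot \frac{91747280}{279} = \frac{84454483185674379696}{6105197195}$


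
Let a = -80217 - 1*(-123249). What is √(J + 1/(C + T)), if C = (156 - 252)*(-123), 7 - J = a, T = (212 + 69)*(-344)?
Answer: I*√77450816312814/42428 ≈ 207.42*I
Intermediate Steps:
T = -96664 (T = 281*(-344) = -96664)
a = 43032 (a = -80217 + 123249 = 43032)
J = -43025 (J = 7 - 1*43032 = 7 - 43032 = -43025)
C = 11808 (C = -96*(-123) = 11808)
√(J + 1/(C + T)) = √(-43025 + 1/(11808 - 96664)) = √(-43025 + 1/(-84856)) = √(-43025 - 1/84856) = √(-3650929401/84856) = I*√77450816312814/42428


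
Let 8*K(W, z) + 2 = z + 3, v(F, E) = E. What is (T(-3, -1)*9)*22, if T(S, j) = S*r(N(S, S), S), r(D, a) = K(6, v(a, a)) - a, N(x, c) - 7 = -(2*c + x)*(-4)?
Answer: -3267/2 ≈ -1633.5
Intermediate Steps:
K(W, z) = ⅛ + z/8 (K(W, z) = -¼ + (z + 3)/8 = -¼ + (3 + z)/8 = -¼ + (3/8 + z/8) = ⅛ + z/8)
N(x, c) = 7 + 4*x + 8*c (N(x, c) = 7 - (2*c + x)*(-4) = 7 - (x + 2*c)*(-4) = 7 + (-x - 2*c)*(-4) = 7 + (4*x + 8*c) = 7 + 4*x + 8*c)
r(D, a) = ⅛ - 7*a/8 (r(D, a) = (⅛ + a/8) - a = ⅛ - 7*a/8)
T(S, j) = S*(⅛ - 7*S/8)
(T(-3, -1)*9)*22 = (((⅛)*(-3)*(1 - 7*(-3)))*9)*22 = (((⅛)*(-3)*(1 + 21))*9)*22 = (((⅛)*(-3)*22)*9)*22 = -33/4*9*22 = -297/4*22 = -3267/2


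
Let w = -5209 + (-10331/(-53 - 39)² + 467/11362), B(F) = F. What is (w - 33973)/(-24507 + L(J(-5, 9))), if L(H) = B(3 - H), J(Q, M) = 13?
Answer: 81916668485/51255436336 ≈ 1.5982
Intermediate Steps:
L(H) = 3 - H
w = -10892442901/2090608 (w = -5209 + (-10331/((-92)²) + 467*(1/11362)) = -5209 + (-10331/8464 + 467/11362) = -5209 - 2465829/2090608 = -10892442901/2090608 ≈ -5210.2)
(w - 33973)/(-24507 + L(J(-5, 9))) = (-10892442901/2090608 - 33973)/(-24507 + (3 - 1*13)) = -81916668485/(2090608*(-24507 + (3 - 13))) = -81916668485/(2090608*(-24507 - 10)) = -81916668485/2090608/(-24517) = -81916668485/2090608*(-1/24517) = 81916668485/51255436336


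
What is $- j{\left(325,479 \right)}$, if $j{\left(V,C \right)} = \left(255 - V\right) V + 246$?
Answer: $22504$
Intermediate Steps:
$j{\left(V,C \right)} = 246 + V \left(255 - V\right)$ ($j{\left(V,C \right)} = V \left(255 - V\right) + 246 = 246 + V \left(255 - V\right)$)
$- j{\left(325,479 \right)} = - (246 - 325^{2} + 255 \cdot 325) = - (246 - 105625 + 82875) = \left(-1\right) \left(-22504\right) = 22504$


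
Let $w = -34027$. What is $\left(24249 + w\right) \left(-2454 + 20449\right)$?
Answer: $-175955110$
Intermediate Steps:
$\left(24249 + w\right) \left(-2454 + 20449\right) = \left(24249 - 34027\right) \left(-2454 + 20449\right) = \left(-9778\right) 17995 = -175955110$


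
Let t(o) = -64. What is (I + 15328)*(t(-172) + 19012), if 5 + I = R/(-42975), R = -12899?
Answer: 4159204892384/14325 ≈ 2.9035e+8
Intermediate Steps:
I = -201976/42975 (I = -5 - 12899/(-42975) = -5 - 12899*(-1/42975) = -5 + 12899/42975 = -201976/42975 ≈ -4.6999)
(I + 15328)*(t(-172) + 19012) = (-201976/42975 + 15328)*(-64 + 19012) = (658518824/42975)*18948 = 4159204892384/14325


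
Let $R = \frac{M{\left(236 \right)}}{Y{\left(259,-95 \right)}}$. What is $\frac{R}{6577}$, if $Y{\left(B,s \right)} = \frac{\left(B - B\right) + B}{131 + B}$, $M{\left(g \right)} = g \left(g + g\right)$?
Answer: $\frac{43442880}{1703443} \approx 25.503$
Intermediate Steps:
$M{\left(g \right)} = 2 g^{2}$ ($M{\left(g \right)} = g 2 g = 2 g^{2}$)
$Y{\left(B,s \right)} = \frac{B}{131 + B}$ ($Y{\left(B,s \right)} = \frac{0 + B}{131 + B} = \frac{B}{131 + B}$)
$R = \frac{43442880}{259}$ ($R = \frac{2 \cdot 236^{2}}{259 \frac{1}{131 + 259}} = \frac{2 \cdot 55696}{259 \cdot \frac{1}{390}} = \frac{111392}{259 \cdot \frac{1}{390}} = \frac{111392}{\frac{259}{390}} = 111392 \cdot \frac{390}{259} = \frac{43442880}{259} \approx 1.6773 \cdot 10^{5}$)
$\frac{R}{6577} = \frac{43442880}{259 \cdot 6577} = \frac{43442880}{259} \cdot \frac{1}{6577} = \frac{43442880}{1703443}$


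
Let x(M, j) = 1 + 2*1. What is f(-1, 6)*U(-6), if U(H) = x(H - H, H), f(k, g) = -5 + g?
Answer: 3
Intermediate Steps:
x(M, j) = 3 (x(M, j) = 1 + 2 = 3)
U(H) = 3
f(-1, 6)*U(-6) = (-5 + 6)*3 = 1*3 = 3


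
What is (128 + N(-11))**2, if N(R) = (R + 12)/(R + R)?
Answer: 7924225/484 ≈ 16372.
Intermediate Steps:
N(R) = (12 + R)/(2*R) (N(R) = (12 + R)/((2*R)) = (12 + R)*(1/(2*R)) = (12 + R)/(2*R))
(128 + N(-11))**2 = (128 + (1/2)*(12 - 11)/(-11))**2 = (128 + (1/2)*(-1/11)*1)**2 = (128 - 1/22)**2 = (2815/22)**2 = 7924225/484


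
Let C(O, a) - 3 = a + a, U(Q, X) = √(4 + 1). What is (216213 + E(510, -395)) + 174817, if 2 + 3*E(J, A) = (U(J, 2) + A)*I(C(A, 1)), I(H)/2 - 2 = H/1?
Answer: 389186 + 14*√5/3 ≈ 3.8920e+5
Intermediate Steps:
U(Q, X) = √5
C(O, a) = 3 + 2*a (C(O, a) = 3 + (a + a) = 3 + 2*a)
I(H) = 4 + 2*H (I(H) = 4 + 2*(H/1) = 4 + 2*(H*1) = 4 + 2*H)
E(J, A) = -⅔ + 14*A/3 + 14*√5/3 (E(J, A) = -⅔ + ((√5 + A)*(4 + 2*(3 + 2*1)))/3 = -⅔ + ((A + √5)*(4 + 2*(3 + 2)))/3 = -⅔ + ((A + √5)*(4 + 2*5))/3 = -⅔ + ((A + √5)*(4 + 10))/3 = -⅔ + ((A + √5)*14)/3 = -⅔ + (14*A + 14*√5)/3 = -⅔ + (14*A/3 + 14*√5/3) = -⅔ + 14*A/3 + 14*√5/3)
(216213 + E(510, -395)) + 174817 = (216213 + (-⅔ + (14/3)*(-395) + 14*√5/3)) + 174817 = (216213 + (-⅔ - 5530/3 + 14*√5/3)) + 174817 = (216213 + (-1844 + 14*√5/3)) + 174817 = (214369 + 14*√5/3) + 174817 = 389186 + 14*√5/3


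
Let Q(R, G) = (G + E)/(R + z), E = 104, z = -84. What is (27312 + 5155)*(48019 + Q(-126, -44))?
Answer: 10913165177/7 ≈ 1.5590e+9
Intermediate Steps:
Q(R, G) = (104 + G)/(-84 + R) (Q(R, G) = (G + 104)/(R - 84) = (104 + G)/(-84 + R))
(27312 + 5155)*(48019 + Q(-126, -44)) = (27312 + 5155)*(48019 + (104 - 44)/(-84 - 126)) = 32467*(48019 + 60/(-210)) = 32467*(48019 - 1/210*60) = 32467*(48019 - 2/7) = 32467*(336131/7) = 10913165177/7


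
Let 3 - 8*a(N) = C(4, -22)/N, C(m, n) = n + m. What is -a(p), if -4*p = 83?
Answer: -177/664 ≈ -0.26657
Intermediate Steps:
p = -83/4 (p = -¼*83 = -83/4 ≈ -20.750)
C(m, n) = m + n
a(N) = 3/8 + 9/(4*N) (a(N) = 3/8 - (4 - 22)/(8*N) = 3/8 - (-9)/(4*N) = 3/8 + 9/(4*N))
-a(p) = -3*(6 - 83/4)/(8*(-83/4)) = -3*(-4)*(-59)/(8*83*4) = -1*177/664 = -177/664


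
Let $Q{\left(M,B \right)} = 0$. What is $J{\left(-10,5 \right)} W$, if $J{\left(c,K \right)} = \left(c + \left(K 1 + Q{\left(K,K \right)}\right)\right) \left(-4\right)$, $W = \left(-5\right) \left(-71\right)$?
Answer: $7100$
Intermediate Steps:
$W = 355$
$J{\left(c,K \right)} = - 4 K - 4 c$ ($J{\left(c,K \right)} = \left(c + \left(K 1 + 0\right)\right) \left(-4\right) = \left(c + \left(K + 0\right)\right) \left(-4\right) = \left(c + K\right) \left(-4\right) = \left(K + c\right) \left(-4\right) = - 4 K - 4 c$)
$J{\left(-10,5 \right)} W = \left(\left(-4\right) 5 - -40\right) 355 = \left(-20 + 40\right) 355 = 20 \cdot 355 = 7100$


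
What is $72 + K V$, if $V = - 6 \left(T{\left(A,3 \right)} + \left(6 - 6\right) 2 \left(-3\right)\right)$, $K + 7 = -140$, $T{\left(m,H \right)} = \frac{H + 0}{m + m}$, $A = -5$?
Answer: $- \frac{963}{5} \approx -192.6$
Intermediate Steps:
$T{\left(m,H \right)} = \frac{H}{2 m}$
$K = -147$ ($K = -7 - 140 = -147$)
$V = \frac{9}{5}$ ($V = - 6 \left(\frac{1}{2} \cdot 3 \frac{1}{-5} + \left(6 - 6\right) 2 \left(-3\right)\right) = - 6 \left(\frac{1}{2} \cdot 3 \left(- \frac{1}{5}\right) + \left(6 - 6\right) 2 \left(-3\right)\right) = - 6 \left(- \frac{3}{10} + 0 \cdot 2 \left(-3\right)\right) = - 6 \left(- \frac{3}{10} + 0 \left(-3\right)\right) = - 6 \left(- \frac{3}{10} + 0\right) = \left(-6\right) \left(- \frac{3}{10}\right) = \frac{9}{5} \approx 1.8$)
$72 + K V = 72 - \frac{1323}{5} = - \frac{963}{5}$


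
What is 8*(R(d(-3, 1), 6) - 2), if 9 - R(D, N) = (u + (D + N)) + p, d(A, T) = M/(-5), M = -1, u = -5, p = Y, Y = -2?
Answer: 312/5 ≈ 62.400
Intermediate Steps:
p = -2
d(A, T) = ⅕ (d(A, T) = -1/(-5) = -1*(-⅕) = ⅕)
R(D, N) = 16 - D - N (R(D, N) = 9 - ((-5 + (D + N)) - 2) = 9 - ((-5 + D + N) - 2) = 9 - (-7 + D + N) = 9 + (7 - D - N) = 16 - D - N)
8*(R(d(-3, 1), 6) - 2) = 8*((16 - 1*⅕ - 1*6) - 2) = 8*((16 - ⅕ - 6) - 2) = 8*(49/5 - 2) = 8*(39/5) = 312/5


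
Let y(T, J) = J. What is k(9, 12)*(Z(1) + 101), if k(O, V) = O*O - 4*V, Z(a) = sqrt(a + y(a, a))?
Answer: 3333 + 33*sqrt(2) ≈ 3379.7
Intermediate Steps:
Z(a) = sqrt(2)*sqrt(a) (Z(a) = sqrt(a + a) = sqrt(2*a) = sqrt(2)*sqrt(a))
k(O, V) = O**2 - 4*V
k(9, 12)*(Z(1) + 101) = (9**2 - 4*12)*(sqrt(2)*sqrt(1) + 101) = (81 - 48)*(sqrt(2)*1 + 101) = 33*(sqrt(2) + 101) = 33*(101 + sqrt(2)) = 3333 + 33*sqrt(2)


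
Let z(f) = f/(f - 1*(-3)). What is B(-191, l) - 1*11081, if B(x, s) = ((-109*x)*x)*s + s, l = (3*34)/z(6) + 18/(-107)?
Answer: -65027712751/107 ≈ -6.0774e+8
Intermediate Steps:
z(f) = f/(3 + f) (z(f) = f/(f + 3) = f/(3 + f))
l = 16353/107 (l = (3*34)/((6/(3 + 6))) + 18/(-107) = 102/((6/9)) + 18*(-1/107) = 102/((6*(⅑))) - 18/107 = 102/(⅔) - 18/107 = 102*(3/2) - 18/107 = 153 - 18/107 = 16353/107 ≈ 152.83)
B(x, s) = s - 109*s*x² (B(x, s) = (-109*x²)*s + s = -109*s*x² + s = s - 109*s*x²)
B(-191, l) - 1*11081 = 16353*(1 - 109*(-191)²)/107 - 1*11081 = 16353*(1 - 109*36481)/107 - 11081 = 16353*(1 - 3976429)/107 - 11081 = (16353/107)*(-3976428) - 11081 = -65026527084/107 - 11081 = -65027712751/107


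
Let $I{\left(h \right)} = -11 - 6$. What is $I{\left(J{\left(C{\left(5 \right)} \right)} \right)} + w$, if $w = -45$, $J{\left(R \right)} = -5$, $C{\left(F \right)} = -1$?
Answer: $-62$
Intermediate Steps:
$I{\left(h \right)} = -17$
$I{\left(J{\left(C{\left(5 \right)} \right)} \right)} + w = -17 - 45 = -62$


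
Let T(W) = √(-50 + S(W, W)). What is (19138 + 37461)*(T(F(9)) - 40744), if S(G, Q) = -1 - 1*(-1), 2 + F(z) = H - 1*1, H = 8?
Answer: -2306069656 + 282995*I*√2 ≈ -2.3061e+9 + 4.0022e+5*I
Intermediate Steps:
F(z) = 5 (F(z) = -2 + (8 - 1*1) = -2 + (8 - 1) = -2 + 7 = 5)
S(G, Q) = 0 (S(G, Q) = -1 + 1 = 0)
T(W) = 5*I*√2 (T(W) = √(-50 + 0) = √(-50) = 5*I*√2)
(19138 + 37461)*(T(F(9)) - 40744) = (19138 + 37461)*(5*I*√2 - 40744) = 56599*(-40744 + 5*I*√2) = -2306069656 + 282995*I*√2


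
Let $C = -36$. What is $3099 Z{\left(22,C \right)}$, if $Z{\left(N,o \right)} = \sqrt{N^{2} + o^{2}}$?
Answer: $6198 \sqrt{445} \approx 1.3075 \cdot 10^{5}$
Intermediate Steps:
$3099 Z{\left(22,C \right)} = 3099 \sqrt{22^{2} + \left(-36\right)^{2}} = 3099 \sqrt{484 + 1296} = 3099 \sqrt{1780} = 3099 \cdot 2 \sqrt{445} = 6198 \sqrt{445}$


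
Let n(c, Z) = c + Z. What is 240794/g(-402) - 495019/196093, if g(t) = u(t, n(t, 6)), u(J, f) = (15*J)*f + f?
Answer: -567315962177/234084450006 ≈ -2.4236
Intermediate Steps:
n(c, Z) = Z + c
u(J, f) = f + 15*J*f (u(J, f) = 15*J*f + f = f + 15*J*f)
g(t) = (1 + 15*t)*(6 + t) (g(t) = (6 + t)*(1 + 15*t) = (1 + 15*t)*(6 + t))
240794/g(-402) - 495019/196093 = 240794/(((1 + 15*(-402))*(6 - 402))) - 495019/196093 = 240794/(((1 - 6030)*(-396))) - 495019*1/196093 = 240794/((-6029*(-396))) - 495019/196093 = 240794/2387484 - 495019/196093 = 240794*(1/2387484) - 495019/196093 = 120397/1193742 - 495019/196093 = -567315962177/234084450006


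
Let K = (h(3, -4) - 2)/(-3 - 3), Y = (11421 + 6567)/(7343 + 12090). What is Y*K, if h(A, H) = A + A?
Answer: -11992/19433 ≈ -0.61709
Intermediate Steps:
h(A, H) = 2*A
Y = 17988/19433 ≈ 0.92564
K = -2/3 (K = (2*3 - 2)/(-3 - 3) = (6 - 2)/(-6) = 4*(-1/6) = -2/3 ≈ -0.66667)
Y*K = (17988/19433)*(-2/3) = -11992/19433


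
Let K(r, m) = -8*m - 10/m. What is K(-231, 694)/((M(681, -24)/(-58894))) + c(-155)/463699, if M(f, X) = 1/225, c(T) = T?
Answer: 11837767032622159865/160903553 ≈ 7.3571e+10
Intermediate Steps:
M(f, X) = 1/225
K(r, m) = -10/m - 8*m
K(-231, 694)/((M(681, -24)/(-58894))) + c(-155)/463699 = (-10/694 - 8*694)/(((1/225)/(-58894))) - 155/463699 = (-10*1/694 - 5552)/(((1/225)*(-1/58894))) - 155*1/463699 = (-5/347 - 5552)/(-1/13251150) - 155/463699 = -1926549/347*(-13251150) - 155/463699 = 25528989781350/347 - 155/463699 = 11837767032622159865/160903553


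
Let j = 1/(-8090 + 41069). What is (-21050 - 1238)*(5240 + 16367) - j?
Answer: -15881921814865/32979 ≈ -4.8158e+8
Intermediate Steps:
j = 1/32979 ≈ 3.0322e-5
(-21050 - 1238)*(5240 + 16367) - j = (-21050 - 1238)*(5240 + 16367) - 1*1/32979 = -22288*21607 - 1/32979 = -481576816 - 1/32979 = -15881921814865/32979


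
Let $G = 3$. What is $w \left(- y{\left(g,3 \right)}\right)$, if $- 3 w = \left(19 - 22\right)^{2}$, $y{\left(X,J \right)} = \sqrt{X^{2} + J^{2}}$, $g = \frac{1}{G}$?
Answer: $\sqrt{82} \approx 9.0554$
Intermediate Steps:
$g = \frac{1}{3} \approx 0.33333$
$y{\left(X,J \right)} = \sqrt{J^{2} + X^{2}}$
$w = -3$ ($w = - \frac{\left(19 - 22\right)^{2}}{3} = - \frac{\left(-3\right)^{2}}{3} = \left(- \frac{1}{3}\right) 9 = -3$)
$w \left(- y{\left(g,3 \right)}\right) = - 3 \left(- \sqrt{3^{2} + \left(\frac{1}{3}\right)^{2}}\right) = - 3 \left(- \sqrt{9 + \frac{1}{9}}\right) = - 3 \left(- \sqrt{\frac{82}{9}}\right) = - 3 \left(- \frac{\sqrt{82}}{3}\right) = \sqrt{82}$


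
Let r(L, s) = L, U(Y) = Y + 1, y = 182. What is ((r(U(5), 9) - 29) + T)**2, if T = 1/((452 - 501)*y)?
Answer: 42072163225/79530724 ≈ 529.00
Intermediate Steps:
U(Y) = 1 + Y
T = -1/8918 (T = 1/((452 - 501)*182) = (1/182)/(-49) = -1/49*1/182 = -1/8918 ≈ -0.00011213)
((r(U(5), 9) - 29) + T)**2 = (((1 + 5) - 29) - 1/8918)**2 = ((6 - 29) - 1/8918)**2 = (-23 - 1/8918)**2 = (-205115/8918)**2 = 42072163225/79530724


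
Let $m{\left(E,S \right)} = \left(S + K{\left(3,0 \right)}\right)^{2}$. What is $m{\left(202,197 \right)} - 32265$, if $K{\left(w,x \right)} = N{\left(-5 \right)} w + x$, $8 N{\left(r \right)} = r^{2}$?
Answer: $\frac{660841}{64} \approx 10326.0$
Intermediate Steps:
$N{\left(r \right)} = \frac{r^{2}}{8}$
$K{\left(w,x \right)} = x + \frac{25 w}{8}$ ($K{\left(w,x \right)} = \frac{\left(-5\right)^{2}}{8} w + x = \frac{1}{8} \cdot 25 w + x = \frac{25 w}{8} + x = x + \frac{25 w}{8}$)
$m{\left(E,S \right)} = \left(\frac{75}{8} + S\right)^{2}$ ($m{\left(E,S \right)} = \left(S + \left(0 + \frac{25}{8} \cdot 3\right)\right)^{2} = \left(S + \left(0 + \frac{75}{8}\right)\right)^{2} = \left(S + \frac{75}{8}\right)^{2} = \left(\frac{75}{8} + S\right)^{2}$)
$m{\left(202,197 \right)} - 32265 = \frac{\left(75 + 8 \cdot 197\right)^{2}}{64} - 32265 = \frac{\left(75 + 1576\right)^{2}}{64} - 32265 = \frac{1651^{2}}{64} - 32265 = \frac{1}{64} \cdot 2725801 - 32265 = \frac{2725801}{64} - 32265 = \frac{660841}{64}$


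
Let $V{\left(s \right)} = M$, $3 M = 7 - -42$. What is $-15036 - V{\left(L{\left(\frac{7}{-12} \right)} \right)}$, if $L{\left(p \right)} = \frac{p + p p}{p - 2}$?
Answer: $- \frac{45157}{3} \approx -15052.0$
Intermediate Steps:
$L{\left(p \right)} = \frac{p + p^{2}}{-2 + p}$
$M = \frac{49}{3}$ ($M = \frac{7 - -42}{3} = \frac{7 + 42}{3} = \frac{1}{3} \cdot 49 = \frac{49}{3} \approx 16.333$)
$V{\left(s \right)} = \frac{49}{3}$
$-15036 - V{\left(L{\left(\frac{7}{-12} \right)} \right)} = -15036 - \frac{49}{3} = - \frac{45157}{3}$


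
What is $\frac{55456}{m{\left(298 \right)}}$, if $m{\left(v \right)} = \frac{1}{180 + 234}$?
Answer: $22958784$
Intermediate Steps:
$m{\left(v \right)} = \frac{1}{414}$
$\frac{55456}{m{\left(298 \right)}} = 55456 \frac{1}{\frac{1}{414}} = 55456 \cdot 414 = 22958784$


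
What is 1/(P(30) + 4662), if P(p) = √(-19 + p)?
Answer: 4662/21734233 - √11/21734233 ≈ 0.00021435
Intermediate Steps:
1/(P(30) + 4662) = 1/(√(-19 + 30) + 4662) = 1/(√11 + 4662) = 1/(4662 + √11)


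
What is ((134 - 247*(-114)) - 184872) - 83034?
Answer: -239614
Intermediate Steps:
((134 - 247*(-114)) - 184872) - 83034 = ((134 + 28158) - 184872) - 83034 = (28292 - 184872) - 83034 = -156580 - 83034 = -239614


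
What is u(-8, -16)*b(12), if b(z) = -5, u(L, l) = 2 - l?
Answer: -90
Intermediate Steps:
u(-8, -16)*b(12) = (2 - 1*(-16))*(-5) = (2 + 16)*(-5) = 18*(-5) = -90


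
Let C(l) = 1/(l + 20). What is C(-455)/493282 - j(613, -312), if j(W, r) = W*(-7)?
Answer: 920752781969/214577670 ≈ 4291.0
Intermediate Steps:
C(l) = 1/(20 + l)
j(W, r) = -7*W
C(-455)/493282 - j(613, -312) = 1/((20 - 455)*493282) - (-7)*613 = (1/493282)/(-435) - 1*(-4291) = -1/435*1/493282 + 4291 = -1/214577670 + 4291 = 920752781969/214577670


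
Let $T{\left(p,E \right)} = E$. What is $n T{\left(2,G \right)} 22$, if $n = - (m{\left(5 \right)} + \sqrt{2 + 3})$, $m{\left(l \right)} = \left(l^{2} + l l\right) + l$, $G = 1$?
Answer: $-1210 - 22 \sqrt{5} \approx -1259.2$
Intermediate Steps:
$m{\left(l \right)} = l + 2 l^{2}$ ($m{\left(l \right)} = \left(l^{2} + l^{2}\right) + l = 2 l^{2} + l = l + 2 l^{2}$)
$n = -55 - \sqrt{5}$ ($n = - (5 \left(1 + 2 \cdot 5\right) + \sqrt{2 + 3}) = - (5 \left(1 + 10\right) + \sqrt{5}) = - (5 \cdot 11 + \sqrt{5}) = - (55 + \sqrt{5}) = -55 - \sqrt{5} \approx -57.236$)
$n T{\left(2,G \right)} 22 = \left(-55 - \sqrt{5}\right) 1 \cdot 22 = \left(-55 - \sqrt{5}\right) 22 = -1210 - 22 \sqrt{5}$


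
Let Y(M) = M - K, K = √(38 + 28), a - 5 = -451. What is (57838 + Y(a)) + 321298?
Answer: 378690 - √66 ≈ 3.7868e+5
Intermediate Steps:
a = -446 (a = 5 - 451 = -446)
K = √66 ≈ 8.1240
Y(M) = M - √66
(57838 + Y(a)) + 321298 = (57838 + (-446 - √66)) + 321298 = (57392 - √66) + 321298 = 378690 - √66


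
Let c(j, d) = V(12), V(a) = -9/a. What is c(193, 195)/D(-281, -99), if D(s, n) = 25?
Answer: -3/100 ≈ -0.030000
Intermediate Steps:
c(j, d) = -¾ (c(j, d) = -9/12 = -9*1/12 = -¾)
c(193, 195)/D(-281, -99) = -¾/25 = -¾*1/25 = -3/100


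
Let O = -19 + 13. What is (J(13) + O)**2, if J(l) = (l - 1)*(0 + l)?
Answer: 22500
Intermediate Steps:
J(l) = l*(-1 + l) (J(l) = (-1 + l)*l = l*(-1 + l))
O = -6
(J(13) + O)**2 = (13*(-1 + 13) - 6)**2 = (13*12 - 6)**2 = (156 - 6)**2 = 150**2 = 22500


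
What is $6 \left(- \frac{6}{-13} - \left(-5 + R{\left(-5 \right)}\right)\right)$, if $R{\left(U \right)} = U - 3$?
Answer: $\frac{1050}{13} \approx 80.769$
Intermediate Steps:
$R{\left(U \right)} = -3 + U$
$6 \left(- \frac{6}{-13} - \left(-5 + R{\left(-5 \right)}\right)\right) = 6 \left(- \frac{6}{-13} + \left(5 - \left(-3 - 5\right)\right)\right) = 6 \left(\left(-6\right) \left(- \frac{1}{13}\right) + \left(5 - -8\right)\right) = 6 \left(\frac{6}{13} + \left(5 + 8\right)\right) = 6 \left(\frac{6}{13} + 13\right) = 6 \cdot \frac{175}{13} = \frac{1050}{13}$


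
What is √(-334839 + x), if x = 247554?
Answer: 23*I*√165 ≈ 295.44*I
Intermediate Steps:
√(-334839 + x) = √(-334839 + 247554) = √(-87285) = 23*I*√165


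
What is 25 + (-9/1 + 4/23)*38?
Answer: -7139/23 ≈ -310.39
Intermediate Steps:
25 + (-9/1 + 4/23)*38 = 25 + (-9*1 + 4*(1/23))*38 = 25 + (-9 + 4/23)*38 = 25 - 203/23*38 = 25 - 7714/23 = -7139/23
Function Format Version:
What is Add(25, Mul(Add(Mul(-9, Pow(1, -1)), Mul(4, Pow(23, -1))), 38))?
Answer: Rational(-7139, 23) ≈ -310.39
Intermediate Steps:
Add(25, Mul(Add(Mul(-9, Pow(1, -1)), Mul(4, Pow(23, -1))), 38)) = Add(25, Mul(Add(Mul(-9, 1), Mul(4, Rational(1, 23))), 38)) = Add(25, Mul(Add(-9, Rational(4, 23)), 38)) = Add(25, Mul(Rational(-203, 23), 38)) = Add(25, Rational(-7714, 23)) = Rational(-7139, 23)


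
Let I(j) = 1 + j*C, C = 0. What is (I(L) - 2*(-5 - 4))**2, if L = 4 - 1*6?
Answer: 361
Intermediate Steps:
L = -2 (L = 4 - 6 = -2)
I(j) = 1 (I(j) = 1 + j*0 = 1 + 0 = 1)
(I(L) - 2*(-5 - 4))**2 = (1 - 2*(-5 - 4))**2 = (1 - 2*(-9))**2 = (1 + 18)**2 = 19**2 = 361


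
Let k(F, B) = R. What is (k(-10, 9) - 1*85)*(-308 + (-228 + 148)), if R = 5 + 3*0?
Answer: 31040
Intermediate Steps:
R = 5 (R = 5 + 0 = 5)
k(F, B) = 5
(k(-10, 9) - 1*85)*(-308 + (-228 + 148)) = (5 - 1*85)*(-308 + (-228 + 148)) = (5 - 85)*(-308 - 80) = -80*(-388) = 31040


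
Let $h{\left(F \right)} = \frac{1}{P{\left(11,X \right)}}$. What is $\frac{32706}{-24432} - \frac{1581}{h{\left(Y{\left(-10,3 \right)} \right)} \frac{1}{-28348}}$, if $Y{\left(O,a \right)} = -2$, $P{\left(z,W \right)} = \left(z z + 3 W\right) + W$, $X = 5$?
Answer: $\frac{25732452271125}{4072} \approx 6.3194 \cdot 10^{9}$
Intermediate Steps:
$P{\left(z,W \right)} = z^{2} + 4 W$ ($P{\left(z,W \right)} = \left(z^{2} + 3 W\right) + W = z^{2} + 4 W$)
$h{\left(F \right)} = \frac{1}{141}$ ($h{\left(F \right)} = \frac{1}{11^{2} + 4 \cdot 5} = \frac{1}{121 + 20} = \frac{1}{141}$)
$\frac{32706}{-24432} - \frac{1581}{h{\left(Y{\left(-10,3 \right)} \right)} \frac{1}{-28348}} = \frac{32706}{-24432} - \frac{1581}{\frac{1}{141} \frac{1}{-28348}} = 32706 \left(- \frac{1}{24432}\right) - \frac{1581}{\frac{1}{141} \left(- \frac{1}{28348}\right)} = - \frac{5451}{4072} - \frac{1581}{- \frac{1}{3997068}} = - \frac{5451}{4072} - -6319364508 = - \frac{5451}{4072} + 6319364508 = \frac{25732452271125}{4072}$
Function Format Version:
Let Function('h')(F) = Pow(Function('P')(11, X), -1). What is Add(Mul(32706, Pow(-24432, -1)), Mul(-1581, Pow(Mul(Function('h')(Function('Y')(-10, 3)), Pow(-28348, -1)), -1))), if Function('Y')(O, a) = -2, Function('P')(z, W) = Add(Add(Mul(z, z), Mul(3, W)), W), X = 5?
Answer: Rational(25732452271125, 4072) ≈ 6.3194e+9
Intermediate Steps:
Function('P')(z, W) = Add(Pow(z, 2), Mul(4, W)) (Function('P')(z, W) = Add(Add(Pow(z, 2), Mul(3, W)), W) = Add(Pow(z, 2), Mul(4, W)))
Function('h')(F) = Rational(1, 141) (Function('h')(F) = Pow(Add(Pow(11, 2), Mul(4, 5)), -1) = Pow(Add(121, 20), -1) = Pow(141, -1) = Rational(1, 141))
Add(Mul(32706, Pow(-24432, -1)), Mul(-1581, Pow(Mul(Function('h')(Function('Y')(-10, 3)), Pow(-28348, -1)), -1))) = Add(Mul(32706, Pow(-24432, -1)), Mul(-1581, Pow(Mul(Rational(1, 141), Pow(-28348, -1)), -1))) = Add(Mul(32706, Rational(-1, 24432)), Mul(-1581, Pow(Mul(Rational(1, 141), Rational(-1, 28348)), -1))) = Add(Rational(-5451, 4072), Mul(-1581, Pow(Rational(-1, 3997068), -1))) = Add(Rational(-5451, 4072), Mul(-1581, -3997068)) = Add(Rational(-5451, 4072), 6319364508) = Rational(25732452271125, 4072)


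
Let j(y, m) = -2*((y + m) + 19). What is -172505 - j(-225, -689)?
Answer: -174295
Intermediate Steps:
j(y, m) = -38 - 2*m - 2*y (j(y, m) = -2*((m + y) + 19) = -2*(19 + m + y) = -38 - 2*m - 2*y)
-172505 - j(-225, -689) = -172505 - (-38 - 2*(-689) - 2*(-225)) = -172505 - (-38 + 1378 + 450) = -172505 - 1*1790 = -172505 - 1790 = -174295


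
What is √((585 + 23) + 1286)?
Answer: √1894 ≈ 43.520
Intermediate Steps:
√((585 + 23) + 1286) = √(608 + 1286) = √1894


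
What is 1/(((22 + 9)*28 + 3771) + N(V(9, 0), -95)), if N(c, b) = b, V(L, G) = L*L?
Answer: 1/4544 ≈ 0.00022007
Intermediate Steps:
V(L, G) = L**2
1/(((22 + 9)*28 + 3771) + N(V(9, 0), -95)) = 1/(((22 + 9)*28 + 3771) - 95) = 1/((31*28 + 3771) - 95) = 1/((868 + 3771) - 95) = 1/(4639 - 95) = 1/4544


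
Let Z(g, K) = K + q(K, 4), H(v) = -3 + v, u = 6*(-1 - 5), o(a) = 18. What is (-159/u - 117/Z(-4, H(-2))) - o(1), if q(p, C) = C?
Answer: 1241/12 ≈ 103.42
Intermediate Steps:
u = -36 (u = 6*(-6) = -36)
Z(g, K) = 4 + K (Z(g, K) = K + 4 = 4 + K)
(-159/u - 117/Z(-4, H(-2))) - o(1) = (-159/(-36) - 117/(4 + (-3 - 2))) - 1*18 = (-159*(-1/36) - 117/(4 - 5)) - 18 = (53/12 - 117/(-1)) - 18 = (53/12 - 117*(-1)) - 18 = (53/12 + 117) - 18 = 1457/12 - 18 = 1241/12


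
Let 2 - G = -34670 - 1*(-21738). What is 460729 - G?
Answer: 447795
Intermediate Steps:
G = 12934 (G = 2 - (-34670 - 1*(-21738)) = 2 - (-34670 + 21738) = 2 - 1*(-12932) = 2 + 12932 = 12934)
460729 - G = 460729 - 1*12934 = 460729 - 12934 = 447795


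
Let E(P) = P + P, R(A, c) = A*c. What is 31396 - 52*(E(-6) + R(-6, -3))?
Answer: 31084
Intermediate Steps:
E(P) = 2*P
31396 - 52*(E(-6) + R(-6, -3)) = 31396 - 52*(2*(-6) - 6*(-3)) = 31396 - 52*(-12 + 18) = 31396 - 52*6 = 31396 - 312 = 31084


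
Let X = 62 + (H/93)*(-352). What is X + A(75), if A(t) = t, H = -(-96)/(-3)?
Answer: 24005/93 ≈ 258.12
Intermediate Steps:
H = -32 (H = -(-96)*(-1)/3 = -32*1 = -32)
X = 17030/93 (X = 62 - 32/93*(-352) = 62 + 11264/93 = 17030/93 ≈ 183.12)
X + A(75) = 17030/93 + 75 = 24005/93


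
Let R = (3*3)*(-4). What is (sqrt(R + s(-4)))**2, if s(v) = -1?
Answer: -37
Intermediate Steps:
R = -36 (R = 9*(-4) = -36)
(sqrt(R + s(-4)))**2 = (sqrt(-36 - 1))**2 = (sqrt(-37))**2 = (I*sqrt(37))**2 = -37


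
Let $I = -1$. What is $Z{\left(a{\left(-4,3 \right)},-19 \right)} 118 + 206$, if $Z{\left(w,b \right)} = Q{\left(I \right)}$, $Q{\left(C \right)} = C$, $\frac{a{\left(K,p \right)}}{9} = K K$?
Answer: $88$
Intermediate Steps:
$a{\left(K,p \right)} = 9 K^{2}$ ($a{\left(K,p \right)} = 9 K K = 9 K^{2}$)
$Z{\left(w,b \right)} = -1$
$Z{\left(a{\left(-4,3 \right)},-19 \right)} 118 + 206 = \left(-1\right) 118 + 206 = -118 + 206 = 88$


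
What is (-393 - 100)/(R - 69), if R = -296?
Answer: 493/365 ≈ 1.3507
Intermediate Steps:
(-393 - 100)/(R - 69) = (-393 - 100)/(-296 - 69) = -493/(-365) = -493*(-1/365) = 493/365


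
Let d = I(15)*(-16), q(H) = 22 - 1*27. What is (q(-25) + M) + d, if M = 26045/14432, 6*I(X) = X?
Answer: -623395/14432 ≈ -43.195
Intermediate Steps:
I(X) = X/6
q(H) = -5 (q(H) = 22 - 27 = -5)
d = -40 (d = ((⅙)*15)*(-16) = (5/2)*(-16) = -40)
M = 26045/14432 (M = 26045*(1/14432) = 26045/14432 ≈ 1.8047)
(q(-25) + M) + d = (-5 + 26045/14432) - 40 = -46115/14432 - 40 = -623395/14432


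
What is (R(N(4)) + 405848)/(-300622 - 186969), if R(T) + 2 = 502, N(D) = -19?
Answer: -406348/487591 ≈ -0.83338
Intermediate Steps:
R(T) = 500 (R(T) = -2 + 502 = 500)
(R(N(4)) + 405848)/(-300622 - 186969) = (500 + 405848)/(-300622 - 186969) = 406348/(-487591) = 406348*(-1/487591) = -406348/487591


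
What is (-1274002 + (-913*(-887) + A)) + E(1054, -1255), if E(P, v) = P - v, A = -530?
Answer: -462392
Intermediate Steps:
(-1274002 + (-913*(-887) + A)) + E(1054, -1255) = (-1274002 + (-913*(-887) - 530)) + (1054 - 1*(-1255)) = (-1274002 + (809831 - 530)) + (1054 + 1255) = (-1274002 + 809301) + 2309 = -464701 + 2309 = -462392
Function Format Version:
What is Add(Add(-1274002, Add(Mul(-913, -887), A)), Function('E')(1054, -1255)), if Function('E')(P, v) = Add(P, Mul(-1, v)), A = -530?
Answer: -462392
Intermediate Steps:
Add(Add(-1274002, Add(Mul(-913, -887), A)), Function('E')(1054, -1255)) = Add(Add(-1274002, Add(Mul(-913, -887), -530)), Add(1054, Mul(-1, -1255))) = Add(Add(-1274002, Add(809831, -530)), Add(1054, 1255)) = Add(Add(-1274002, 809301), 2309) = Add(-464701, 2309) = -462392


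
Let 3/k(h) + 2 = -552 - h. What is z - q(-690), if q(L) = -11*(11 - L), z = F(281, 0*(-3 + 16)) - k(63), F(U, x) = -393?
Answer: 4515209/617 ≈ 7318.0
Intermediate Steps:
k(h) = 3/(-554 - h) (k(h) = 3/(-2 + (-552 - h)) = 3/(-554 - h))
z = -242478/617 (z = -393 - (-3)/(554 + 63) = -393 - (-3)/617 = -393 - 1*(-3/617) = -393 + 3/617 = -242478/617 ≈ -393.00)
q(L) = -121 + 11*L
z - q(-690) = -242478/617 - (-121 + 11*(-690)) = -242478/617 - (-121 - 7590) = -242478/617 - 1*(-7711) = -242478/617 + 7711 = 4515209/617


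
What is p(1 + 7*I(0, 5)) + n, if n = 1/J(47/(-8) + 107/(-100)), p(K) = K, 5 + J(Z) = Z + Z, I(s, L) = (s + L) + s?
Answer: 67904/1889 ≈ 35.947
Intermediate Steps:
I(s, L) = L + 2*s (I(s, L) = (L + s) + s = L + 2*s)
J(Z) = -5 + 2*Z (J(Z) = -5 + (Z + Z) = -5 + 2*Z)
n = -100/1889 (n = 1/(-5 + 2*(47/(-8) + 107/(-100))) = 1/(-5 + 2*(47*(-⅛) + 107*(-1/100))) = 1/(-5 + 2*(-47/8 - 107/100)) = 1/(-5 + 2*(-1389/200)) = 1/(-5 - 1389/100) = 1/(-1889/100) = -100/1889 ≈ -0.052938)
p(1 + 7*I(0, 5)) + n = (1 + 7*(5 + 2*0)) - 100/1889 = (1 + 7*(5 + 0)) - 100/1889 = (1 + 7*5) - 100/1889 = (1 + 35) - 100/1889 = 36 - 100/1889 = 67904/1889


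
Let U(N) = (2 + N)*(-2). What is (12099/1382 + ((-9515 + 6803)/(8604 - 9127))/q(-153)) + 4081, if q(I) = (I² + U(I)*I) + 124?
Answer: 67021779737155/16387726978 ≈ 4089.8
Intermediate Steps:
U(N) = -4 - 2*N
q(I) = 124 + I² + I*(-4 - 2*I) (q(I) = (I² + (-4 - 2*I)*I) + 124 = (I² + I*(-4 - 2*I)) + 124 = 124 + I² + I*(-4 - 2*I))
(12099/1382 + ((-9515 + 6803)/(8604 - 9127))/q(-153)) + 4081 = (12099/1382 + ((-9515 + 6803)/(8604 - 9127))/(124 - 1*(-153)² - 4*(-153))) + 4081 = (12099*(1/1382) + (-2712/(-523))/(124 - 1*23409 + 612)) + 4081 = (12099/1382 + (-2712*(-1/523))/(124 - 23409 + 612)) + 4081 = (12099/1382 + (2712/523)/(-22673)) + 4081 = (12099/1382 + (2712/523)*(-1/22673)) + 4081 = (12099/1382 - 2712/11857979) + 4081 = 143465939937/16387726978 + 4081 = 67021779737155/16387726978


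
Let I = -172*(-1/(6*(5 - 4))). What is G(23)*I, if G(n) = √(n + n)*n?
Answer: 1978*√46/3 ≈ 4471.8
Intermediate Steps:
G(n) = √2*n^(3/2) (G(n) = √(2*n)*n = (√2*√n)*n = √2*n^(3/2))
I = 86/3 (I = -172/((-6*1)) = -172/(-6) = -172*(-⅙) = 86/3 ≈ 28.667)
G(23)*I = (√2*23^(3/2))*(86/3) = (√2*(23*√23))*(86/3) = (23*√46)*(86/3) = 1978*√46/3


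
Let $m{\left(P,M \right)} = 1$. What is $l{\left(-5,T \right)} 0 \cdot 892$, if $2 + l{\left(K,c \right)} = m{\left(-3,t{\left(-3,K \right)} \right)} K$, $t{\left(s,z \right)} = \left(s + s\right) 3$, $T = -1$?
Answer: $0$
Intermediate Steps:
$t{\left(s,z \right)} = 6 s$ ($t{\left(s,z \right)} = 2 s 3 = 6 s$)
$l{\left(K,c \right)} = -2 + K$ ($l{\left(K,c \right)} = -2 + 1 K = -2 + K$)
$l{\left(-5,T \right)} 0 \cdot 892 = \left(-2 - 5\right) 0 \cdot 892 = \left(-7\right) 0 \cdot 892 = 0 \cdot 892 = 0$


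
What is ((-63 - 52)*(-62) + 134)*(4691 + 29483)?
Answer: 248239936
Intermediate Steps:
((-63 - 52)*(-62) + 134)*(4691 + 29483) = (-115*(-62) + 134)*34174 = (7130 + 134)*34174 = 7264*34174 = 248239936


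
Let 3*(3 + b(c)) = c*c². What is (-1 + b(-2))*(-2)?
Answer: 40/3 ≈ 13.333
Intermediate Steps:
b(c) = -3 + c³/3 (b(c) = -3 + (c*c²)/3 = -3 + c³/3)
(-1 + b(-2))*(-2) = (-1 + (-3 + (⅓)*(-2)³))*(-2) = (-1 + (-3 + (⅓)*(-8)))*(-2) = (-1 + (-3 - 8/3))*(-2) = (-1 - 17/3)*(-2) = -20/3*(-2) = 40/3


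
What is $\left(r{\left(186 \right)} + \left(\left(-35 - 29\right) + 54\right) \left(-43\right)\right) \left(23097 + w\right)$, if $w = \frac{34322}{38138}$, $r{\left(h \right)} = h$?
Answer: $\frac{271319574064}{19069} \approx 1.4228 \cdot 10^{7}$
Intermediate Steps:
$w = \frac{17161}{19069}$ ($w = 34322 \cdot \frac{1}{38138} = \frac{17161}{19069} \approx 0.89994$)
$\left(r{\left(186 \right)} + \left(\left(-35 - 29\right) + 54\right) \left(-43\right)\right) \left(23097 + w\right) = \left(186 + \left(\left(-35 - 29\right) + 54\right) \left(-43\right)\right) \left(23097 + \frac{17161}{19069}\right) = \left(186 + \left(-64 + 54\right) \left(-43\right)\right) \frac{440453854}{19069} = \left(186 - -430\right) \frac{440453854}{19069} = \left(186 + 430\right) \frac{440453854}{19069} = 616 \cdot \frac{440453854}{19069} = \frac{271319574064}{19069}$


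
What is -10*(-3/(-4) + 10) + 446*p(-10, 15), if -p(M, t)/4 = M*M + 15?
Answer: -410535/2 ≈ -2.0527e+5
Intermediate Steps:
p(M, t) = -60 - 4*M² (p(M, t) = -4*(M*M + 15) = -4*(M² + 15) = -4*(15 + M²) = -60 - 4*M²)
-10*(-3/(-4) + 10) + 446*p(-10, 15) = -10*(-3/(-4) + 10) + 446*(-60 - 4*(-10)²) = -10*(-3*(-¼) + 10) + 446*(-60 - 4*100) = -10*(¾ + 10) + 446*(-60 - 400) = -10*43/4 + 446*(-460) = -215/2 - 205160 = -410535/2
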